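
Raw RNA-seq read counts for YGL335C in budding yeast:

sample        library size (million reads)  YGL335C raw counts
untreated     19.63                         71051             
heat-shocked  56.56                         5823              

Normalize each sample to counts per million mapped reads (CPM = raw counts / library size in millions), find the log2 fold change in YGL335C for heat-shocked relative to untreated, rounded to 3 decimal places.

CPM(untreated) = 71051 / 19.63 = 3619.5110
CPM(heat-shocked) = 5823 / 56.56 = 102.9526
Fold change = 102.9526 / 3619.5110 = 0.02844
log2(0.02844) = -5.1357

-5.136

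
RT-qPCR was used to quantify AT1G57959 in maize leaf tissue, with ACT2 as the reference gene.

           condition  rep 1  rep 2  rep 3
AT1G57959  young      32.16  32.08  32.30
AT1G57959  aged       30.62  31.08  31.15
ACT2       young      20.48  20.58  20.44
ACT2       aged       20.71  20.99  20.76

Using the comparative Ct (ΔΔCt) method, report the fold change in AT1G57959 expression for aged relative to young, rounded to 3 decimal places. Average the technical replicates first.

Mean Ct: AT1G57959 young 32.180; AT1G57959 aged 30.950; ACT2 young 20.500; ACT2 aged 20.820
ΔCt(young) = 32.180 − 20.500 = 11.680
ΔCt(aged) = 30.950 − 20.820 = 10.130
ΔΔCt = 10.130 − 11.680 = -1.550
Fold change = 2^(−(-1.550)) = 2^1.550 = 2.9282

2.928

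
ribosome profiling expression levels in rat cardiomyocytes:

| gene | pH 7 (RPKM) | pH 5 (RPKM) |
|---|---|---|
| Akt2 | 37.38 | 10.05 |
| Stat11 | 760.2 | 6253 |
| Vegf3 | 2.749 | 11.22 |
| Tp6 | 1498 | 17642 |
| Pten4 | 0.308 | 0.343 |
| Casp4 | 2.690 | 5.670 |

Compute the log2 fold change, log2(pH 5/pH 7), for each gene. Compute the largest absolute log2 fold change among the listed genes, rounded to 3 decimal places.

log2(10.05/37.38) = -1.895  (Akt2)
log2(6253/760.2) = 3.040  (Stat11)
log2(11.22/2.749) = 2.029  (Vegf3)
log2(17642/1498) = 3.558  (Tp6)
log2(0.343/0.308) = 0.155  (Pten4)
log2(5.670/2.690) = 1.076  (Casp4)
The largest magnitude belongs to Tp6.

3.558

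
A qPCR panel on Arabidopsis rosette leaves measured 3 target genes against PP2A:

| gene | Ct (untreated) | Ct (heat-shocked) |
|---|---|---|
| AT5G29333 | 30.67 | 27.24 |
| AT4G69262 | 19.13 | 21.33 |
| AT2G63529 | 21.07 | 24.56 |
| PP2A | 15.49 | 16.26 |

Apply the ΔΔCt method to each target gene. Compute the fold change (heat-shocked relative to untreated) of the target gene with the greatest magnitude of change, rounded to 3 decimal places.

18.379

AT5G29333: ΔΔCt = (27.24−16.26) − (30.67−15.49) = 10.98 − 15.18 = -4.20; fold change = 2^4.20 = 18.379
AT4G69262: ΔΔCt = (21.33−16.26) − (19.13−15.49) = 5.07 − 3.64 = 1.43; fold change = 2^-1.43 = 0.371
AT2G63529: ΔΔCt = (24.56−16.26) − (21.07−15.49) = 8.30 − 5.58 = 2.72; fold change = 2^-2.72 = 0.152
AT5G29333 has the largest |ΔΔCt| = 4.20.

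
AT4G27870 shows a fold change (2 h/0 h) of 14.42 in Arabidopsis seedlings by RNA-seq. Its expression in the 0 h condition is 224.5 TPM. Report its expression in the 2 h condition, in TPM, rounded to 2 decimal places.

2 h expression = 224.5 × 14.42 = 3237.29

3237.29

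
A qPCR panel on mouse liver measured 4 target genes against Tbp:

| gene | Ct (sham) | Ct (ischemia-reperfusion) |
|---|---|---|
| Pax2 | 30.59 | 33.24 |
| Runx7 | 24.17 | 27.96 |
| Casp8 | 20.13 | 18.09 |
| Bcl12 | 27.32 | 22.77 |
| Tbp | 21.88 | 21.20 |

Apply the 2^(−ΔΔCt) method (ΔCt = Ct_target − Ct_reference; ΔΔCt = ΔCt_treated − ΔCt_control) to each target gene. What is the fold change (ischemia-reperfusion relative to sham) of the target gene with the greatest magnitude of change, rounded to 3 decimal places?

Pax2: ΔΔCt = (33.24−21.20) − (30.59−21.88) = 12.04 − 8.71 = 3.33; fold change = 2^-3.33 = 0.099
Runx7: ΔΔCt = (27.96−21.20) − (24.17−21.88) = 6.76 − 2.29 = 4.47; fold change = 2^-4.47 = 0.045
Casp8: ΔΔCt = (18.09−21.20) − (20.13−21.88) = -3.11 − (-1.75) = -1.36; fold change = 2^1.36 = 2.567
Bcl12: ΔΔCt = (22.77−21.20) − (27.32−21.88) = 1.57 − 5.44 = -3.87; fold change = 2^3.87 = 14.621
Runx7 has the largest |ΔΔCt| = 4.47.

0.045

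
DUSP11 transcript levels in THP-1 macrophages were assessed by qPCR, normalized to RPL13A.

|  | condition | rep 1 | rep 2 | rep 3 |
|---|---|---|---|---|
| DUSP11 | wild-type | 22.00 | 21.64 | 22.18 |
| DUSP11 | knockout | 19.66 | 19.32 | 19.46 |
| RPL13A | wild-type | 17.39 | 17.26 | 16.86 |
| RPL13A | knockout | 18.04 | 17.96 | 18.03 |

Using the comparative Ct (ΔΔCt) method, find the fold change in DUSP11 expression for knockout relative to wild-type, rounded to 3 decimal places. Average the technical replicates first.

Mean Ct: DUSP11 wild-type 21.940; DUSP11 knockout 19.480; RPL13A wild-type 17.170; RPL13A knockout 18.010
ΔCt(wild-type) = 21.940 − 17.170 = 4.770
ΔCt(knockout) = 19.480 − 18.010 = 1.470
ΔΔCt = 1.470 − 4.770 = -3.300
Fold change = 2^(−(-3.300)) = 2^3.300 = 9.8492

9.849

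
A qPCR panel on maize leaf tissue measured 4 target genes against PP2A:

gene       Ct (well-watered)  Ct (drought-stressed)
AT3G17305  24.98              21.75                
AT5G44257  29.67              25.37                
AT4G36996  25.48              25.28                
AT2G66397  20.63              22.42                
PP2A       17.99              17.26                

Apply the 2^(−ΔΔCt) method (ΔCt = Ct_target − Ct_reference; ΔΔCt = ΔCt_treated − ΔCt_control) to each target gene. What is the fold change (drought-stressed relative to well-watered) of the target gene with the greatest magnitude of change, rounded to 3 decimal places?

AT3G17305: ΔΔCt = (21.75−17.26) − (24.98−17.99) = 4.49 − 6.99 = -2.50; fold change = 2^2.50 = 5.657
AT5G44257: ΔΔCt = (25.37−17.26) − (29.67−17.99) = 8.11 − 11.68 = -3.57; fold change = 2^3.57 = 11.876
AT4G36996: ΔΔCt = (25.28−17.26) − (25.48−17.99) = 8.02 − 7.49 = 0.53; fold change = 2^-0.53 = 0.693
AT2G66397: ΔΔCt = (22.42−17.26) − (20.63−17.99) = 5.16 − 2.64 = 2.52; fold change = 2^-2.52 = 0.174
AT5G44257 has the largest |ΔΔCt| = 3.57.

11.876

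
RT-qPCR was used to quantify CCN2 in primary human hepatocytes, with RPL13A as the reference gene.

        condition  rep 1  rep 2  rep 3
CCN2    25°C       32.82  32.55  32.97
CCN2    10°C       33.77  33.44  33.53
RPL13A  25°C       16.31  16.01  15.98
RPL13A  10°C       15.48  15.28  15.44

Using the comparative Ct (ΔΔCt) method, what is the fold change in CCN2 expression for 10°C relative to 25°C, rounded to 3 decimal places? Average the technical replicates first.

0.354

Mean Ct: CCN2 25°C 32.780; CCN2 10°C 33.580; RPL13A 25°C 16.100; RPL13A 10°C 15.400
ΔCt(25°C) = 32.780 − 16.100 = 16.680
ΔCt(10°C) = 33.580 − 15.400 = 18.180
ΔΔCt = 18.180 − 16.680 = 1.500
Fold change = 2^(−1.500) = 0.3536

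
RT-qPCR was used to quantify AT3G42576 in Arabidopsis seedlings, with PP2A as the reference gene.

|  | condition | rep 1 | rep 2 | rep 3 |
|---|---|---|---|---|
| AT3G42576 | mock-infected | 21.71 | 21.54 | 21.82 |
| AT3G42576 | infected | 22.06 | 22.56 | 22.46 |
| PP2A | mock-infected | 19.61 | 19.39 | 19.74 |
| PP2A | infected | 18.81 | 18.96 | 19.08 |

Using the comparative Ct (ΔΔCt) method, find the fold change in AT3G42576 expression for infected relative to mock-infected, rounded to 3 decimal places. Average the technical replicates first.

0.406

Mean Ct: AT3G42576 mock-infected 21.690; AT3G42576 infected 22.360; PP2A mock-infected 19.580; PP2A infected 18.950
ΔCt(mock-infected) = 21.690 − 19.580 = 2.110
ΔCt(infected) = 22.360 − 18.950 = 3.410
ΔΔCt = 3.410 − 2.110 = 1.300
Fold change = 2^(−1.300) = 0.4061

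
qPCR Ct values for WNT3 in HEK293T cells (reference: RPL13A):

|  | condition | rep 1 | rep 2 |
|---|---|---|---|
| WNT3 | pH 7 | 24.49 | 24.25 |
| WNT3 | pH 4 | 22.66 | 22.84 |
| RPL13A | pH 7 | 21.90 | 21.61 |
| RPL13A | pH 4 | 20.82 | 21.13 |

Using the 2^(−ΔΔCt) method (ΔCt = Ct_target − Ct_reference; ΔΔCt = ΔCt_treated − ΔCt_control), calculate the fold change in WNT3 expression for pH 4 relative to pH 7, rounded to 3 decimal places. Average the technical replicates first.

Mean Ct: WNT3 pH 7 24.370; WNT3 pH 4 22.750; RPL13A pH 7 21.755; RPL13A pH 4 20.975
ΔCt(pH 7) = 24.370 − 21.755 = 2.615
ΔCt(pH 4) = 22.750 − 20.975 = 1.775
ΔΔCt = 1.775 − 2.615 = -0.840
Fold change = 2^(−(-0.840)) = 2^0.840 = 1.7901

1.790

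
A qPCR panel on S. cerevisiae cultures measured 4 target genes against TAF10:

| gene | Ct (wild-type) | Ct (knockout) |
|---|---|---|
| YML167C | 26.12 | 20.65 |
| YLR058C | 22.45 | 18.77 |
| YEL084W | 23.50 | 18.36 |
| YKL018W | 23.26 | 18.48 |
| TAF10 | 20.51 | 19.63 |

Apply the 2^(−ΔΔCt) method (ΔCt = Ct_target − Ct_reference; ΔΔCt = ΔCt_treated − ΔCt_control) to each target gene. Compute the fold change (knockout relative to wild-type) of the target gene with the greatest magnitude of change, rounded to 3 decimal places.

24.084

YML167C: ΔΔCt = (20.65−19.63) − (26.12−20.51) = 1.02 − 5.61 = -4.59; fold change = 2^4.59 = 24.084
YLR058C: ΔΔCt = (18.77−19.63) − (22.45−20.51) = -0.86 − 1.94 = -2.80; fold change = 2^2.80 = 6.964
YEL084W: ΔΔCt = (18.36−19.63) − (23.50−20.51) = -1.27 − 2.99 = -4.26; fold change = 2^4.26 = 19.160
YKL018W: ΔΔCt = (18.48−19.63) − (23.26−20.51) = -1.15 − 2.75 = -3.90; fold change = 2^3.90 = 14.929
YML167C has the largest |ΔΔCt| = 4.59.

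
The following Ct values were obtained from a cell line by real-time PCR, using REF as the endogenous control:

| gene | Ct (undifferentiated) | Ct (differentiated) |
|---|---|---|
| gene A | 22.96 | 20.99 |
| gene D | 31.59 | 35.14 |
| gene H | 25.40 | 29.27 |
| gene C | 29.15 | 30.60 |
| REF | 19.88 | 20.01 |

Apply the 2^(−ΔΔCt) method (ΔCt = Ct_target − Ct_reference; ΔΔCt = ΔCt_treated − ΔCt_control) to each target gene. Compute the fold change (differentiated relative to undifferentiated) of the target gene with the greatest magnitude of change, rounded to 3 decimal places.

gene A: ΔΔCt = (20.99−20.01) − (22.96−19.88) = 0.98 − 3.08 = -2.10; fold change = 2^2.10 = 4.287
gene D: ΔΔCt = (35.14−20.01) − (31.59−19.88) = 15.13 − 11.71 = 3.42; fold change = 2^-3.42 = 0.093
gene H: ΔΔCt = (29.27−20.01) − (25.40−19.88) = 9.26 − 5.52 = 3.74; fold change = 2^-3.74 = 0.075
gene C: ΔΔCt = (30.60−20.01) − (29.15−19.88) = 10.59 − 9.27 = 1.32; fold change = 2^-1.32 = 0.401
gene H has the largest |ΔΔCt| = 3.74.

0.075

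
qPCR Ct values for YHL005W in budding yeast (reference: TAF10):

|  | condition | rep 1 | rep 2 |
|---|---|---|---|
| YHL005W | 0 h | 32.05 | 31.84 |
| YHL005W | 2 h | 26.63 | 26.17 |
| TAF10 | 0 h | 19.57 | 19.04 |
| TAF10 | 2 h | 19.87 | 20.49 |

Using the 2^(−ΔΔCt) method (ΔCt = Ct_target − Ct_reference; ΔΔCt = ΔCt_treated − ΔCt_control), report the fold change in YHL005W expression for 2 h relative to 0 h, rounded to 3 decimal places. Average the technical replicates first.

85.627

Mean Ct: YHL005W 0 h 31.945; YHL005W 2 h 26.400; TAF10 0 h 19.305; TAF10 2 h 20.180
ΔCt(0 h) = 31.945 − 19.305 = 12.640
ΔCt(2 h) = 26.400 − 20.180 = 6.220
ΔΔCt = 6.220 − 12.640 = -6.420
Fold change = 2^(−(-6.420)) = 2^6.420 = 85.6274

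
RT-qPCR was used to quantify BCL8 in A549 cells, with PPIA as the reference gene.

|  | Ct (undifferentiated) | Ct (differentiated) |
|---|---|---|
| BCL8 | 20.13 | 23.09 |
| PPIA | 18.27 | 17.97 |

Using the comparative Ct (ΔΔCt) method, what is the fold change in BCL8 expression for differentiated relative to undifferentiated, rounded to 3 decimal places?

ΔCt(undifferentiated) = 20.130 − 18.270 = 1.860
ΔCt(differentiated) = 23.090 − 17.970 = 5.120
ΔΔCt = 5.120 − 1.860 = 3.260
Fold change = 2^(−3.260) = 0.1044

0.104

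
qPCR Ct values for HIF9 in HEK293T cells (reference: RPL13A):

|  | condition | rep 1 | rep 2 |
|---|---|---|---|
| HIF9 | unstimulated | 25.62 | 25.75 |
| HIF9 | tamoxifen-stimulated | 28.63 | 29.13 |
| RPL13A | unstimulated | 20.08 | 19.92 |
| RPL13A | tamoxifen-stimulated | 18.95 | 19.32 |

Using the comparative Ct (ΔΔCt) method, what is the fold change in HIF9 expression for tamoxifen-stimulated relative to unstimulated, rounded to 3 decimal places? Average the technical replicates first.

Mean Ct: HIF9 unstimulated 25.685; HIF9 tamoxifen-stimulated 28.880; RPL13A unstimulated 20.000; RPL13A tamoxifen-stimulated 19.135
ΔCt(unstimulated) = 25.685 − 20.000 = 5.685
ΔCt(tamoxifen-stimulated) = 28.880 − 19.135 = 9.745
ΔΔCt = 9.745 − 5.685 = 4.060
Fold change = 2^(−4.060) = 0.0600

0.060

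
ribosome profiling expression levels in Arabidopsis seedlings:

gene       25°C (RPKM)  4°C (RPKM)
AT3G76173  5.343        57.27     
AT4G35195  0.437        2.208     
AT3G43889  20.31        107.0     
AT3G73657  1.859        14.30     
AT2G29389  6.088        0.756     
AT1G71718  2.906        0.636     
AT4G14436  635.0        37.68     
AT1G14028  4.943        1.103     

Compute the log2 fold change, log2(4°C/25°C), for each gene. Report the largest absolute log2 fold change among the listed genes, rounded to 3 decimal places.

log2(57.27/5.343) = 3.422  (AT3G76173)
log2(2.208/0.437) = 2.337  (AT4G35195)
log2(107.0/20.31) = 2.397  (AT3G43889)
log2(14.30/1.859) = 2.943  (AT3G73657)
log2(0.756/6.088) = -3.010  (AT2G29389)
log2(0.636/2.906) = -2.192  (AT1G71718)
log2(37.68/635.0) = -4.075  (AT4G14436)
log2(1.103/4.943) = -2.164  (AT1G14028)
The largest magnitude belongs to AT4G14436.

4.075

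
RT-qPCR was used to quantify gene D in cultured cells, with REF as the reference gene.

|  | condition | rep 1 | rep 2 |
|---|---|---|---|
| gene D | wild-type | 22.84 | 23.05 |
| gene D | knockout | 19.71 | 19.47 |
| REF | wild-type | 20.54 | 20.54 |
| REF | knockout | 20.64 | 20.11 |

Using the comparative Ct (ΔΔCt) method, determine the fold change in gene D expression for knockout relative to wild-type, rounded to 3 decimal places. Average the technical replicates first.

9.126

Mean Ct: gene D wild-type 22.945; gene D knockout 19.590; REF wild-type 20.540; REF knockout 20.375
ΔCt(wild-type) = 22.945 − 20.540 = 2.405
ΔCt(knockout) = 19.590 − 20.375 = -0.785
ΔΔCt = -0.785 − 2.405 = -3.190
Fold change = 2^(−(-3.190)) = 2^3.190 = 9.1261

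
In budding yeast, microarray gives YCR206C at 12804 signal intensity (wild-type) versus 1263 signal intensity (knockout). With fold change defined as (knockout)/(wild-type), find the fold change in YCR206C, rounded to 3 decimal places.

0.099

Fold change = 1263 / 12804 = 0.0986
YCR206C is downregulated.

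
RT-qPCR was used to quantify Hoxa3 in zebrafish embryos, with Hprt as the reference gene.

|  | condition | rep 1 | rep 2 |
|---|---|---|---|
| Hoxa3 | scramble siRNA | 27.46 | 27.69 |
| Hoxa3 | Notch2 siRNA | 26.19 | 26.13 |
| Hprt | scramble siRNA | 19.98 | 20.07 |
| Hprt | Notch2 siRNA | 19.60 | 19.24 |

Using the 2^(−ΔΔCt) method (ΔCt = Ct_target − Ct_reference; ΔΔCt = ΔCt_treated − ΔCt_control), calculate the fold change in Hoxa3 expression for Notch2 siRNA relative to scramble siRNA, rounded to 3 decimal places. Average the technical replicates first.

Mean Ct: Hoxa3 scramble siRNA 27.575; Hoxa3 Notch2 siRNA 26.160; Hprt scramble siRNA 20.025; Hprt Notch2 siRNA 19.420
ΔCt(scramble siRNA) = 27.575 − 20.025 = 7.550
ΔCt(Notch2 siRNA) = 26.160 − 19.420 = 6.740
ΔΔCt = 6.740 − 7.550 = -0.810
Fold change = 2^(−(-0.810)) = 2^0.810 = 1.7532

1.753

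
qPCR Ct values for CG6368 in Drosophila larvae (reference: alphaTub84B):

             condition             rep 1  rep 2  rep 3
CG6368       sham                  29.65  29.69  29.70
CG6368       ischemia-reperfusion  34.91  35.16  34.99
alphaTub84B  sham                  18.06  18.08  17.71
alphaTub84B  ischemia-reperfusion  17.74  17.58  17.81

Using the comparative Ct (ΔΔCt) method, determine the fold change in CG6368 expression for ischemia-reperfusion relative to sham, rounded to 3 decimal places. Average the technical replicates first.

0.021

Mean Ct: CG6368 sham 29.680; CG6368 ischemia-reperfusion 35.020; alphaTub84B sham 17.950; alphaTub84B ischemia-reperfusion 17.710
ΔCt(sham) = 29.680 − 17.950 = 11.730
ΔCt(ischemia-reperfusion) = 35.020 − 17.710 = 17.310
ΔΔCt = 17.310 − 11.730 = 5.580
Fold change = 2^(−5.580) = 0.0209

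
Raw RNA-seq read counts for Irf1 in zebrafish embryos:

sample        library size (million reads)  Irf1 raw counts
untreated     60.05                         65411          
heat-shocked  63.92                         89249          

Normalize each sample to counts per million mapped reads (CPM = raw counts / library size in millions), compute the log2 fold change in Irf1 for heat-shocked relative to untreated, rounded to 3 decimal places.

0.358

CPM(untreated) = 65411 / 60.05 = 1089.2756
CPM(heat-shocked) = 89249 / 63.92 = 1396.2610
Fold change = 1396.2610 / 1089.2756 = 1.28183
log2(1.28183) = 0.3582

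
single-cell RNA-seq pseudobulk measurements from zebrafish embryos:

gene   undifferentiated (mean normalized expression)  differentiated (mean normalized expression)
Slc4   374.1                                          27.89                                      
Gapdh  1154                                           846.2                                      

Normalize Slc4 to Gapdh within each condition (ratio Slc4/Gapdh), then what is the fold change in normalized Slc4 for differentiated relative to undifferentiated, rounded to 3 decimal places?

0.102

Slc4/Gapdh (undifferentiated) = 374.1 / 1154 = 0.32418
Slc4/Gapdh (differentiated) = 27.89 / 846.2 = 0.032959
Fold change = 0.032959 / 0.32418 = 0.1017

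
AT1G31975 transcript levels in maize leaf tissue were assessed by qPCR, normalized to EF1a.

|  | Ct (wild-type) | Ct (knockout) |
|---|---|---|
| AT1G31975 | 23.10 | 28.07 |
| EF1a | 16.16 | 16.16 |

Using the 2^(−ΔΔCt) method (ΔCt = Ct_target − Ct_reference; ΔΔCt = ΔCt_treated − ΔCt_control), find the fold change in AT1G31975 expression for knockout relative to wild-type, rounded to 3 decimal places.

0.032

ΔCt(wild-type) = 23.100 − 16.160 = 6.940
ΔCt(knockout) = 28.070 − 16.160 = 11.910
ΔΔCt = 11.910 − 6.940 = 4.970
Fold change = 2^(−4.970) = 0.0319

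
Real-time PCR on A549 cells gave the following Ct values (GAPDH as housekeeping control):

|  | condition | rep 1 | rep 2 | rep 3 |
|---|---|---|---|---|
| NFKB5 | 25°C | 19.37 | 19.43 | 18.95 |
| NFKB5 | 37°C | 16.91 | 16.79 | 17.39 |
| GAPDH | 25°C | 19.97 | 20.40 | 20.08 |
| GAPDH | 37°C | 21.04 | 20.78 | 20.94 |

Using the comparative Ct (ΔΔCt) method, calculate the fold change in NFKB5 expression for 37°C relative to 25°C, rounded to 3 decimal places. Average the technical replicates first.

Mean Ct: NFKB5 25°C 19.250; NFKB5 37°C 17.030; GAPDH 25°C 20.150; GAPDH 37°C 20.920
ΔCt(25°C) = 19.250 − 20.150 = -0.900
ΔCt(37°C) = 17.030 − 20.920 = -3.890
ΔΔCt = -3.890 − (-0.900) = -2.990
Fold change = 2^(−(-2.990)) = 2^2.990 = 7.9447

7.945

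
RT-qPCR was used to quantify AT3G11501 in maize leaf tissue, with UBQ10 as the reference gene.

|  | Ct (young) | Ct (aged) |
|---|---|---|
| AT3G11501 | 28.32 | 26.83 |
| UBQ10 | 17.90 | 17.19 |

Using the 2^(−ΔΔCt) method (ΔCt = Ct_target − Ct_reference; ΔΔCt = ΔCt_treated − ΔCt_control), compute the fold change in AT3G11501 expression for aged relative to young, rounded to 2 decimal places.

1.72

ΔCt(young) = 28.320 − 17.900 = 10.420
ΔCt(aged) = 26.830 − 17.190 = 9.640
ΔΔCt = 9.640 − 10.420 = -0.780
Fold change = 2^(−(-0.780)) = 2^0.780 = 1.717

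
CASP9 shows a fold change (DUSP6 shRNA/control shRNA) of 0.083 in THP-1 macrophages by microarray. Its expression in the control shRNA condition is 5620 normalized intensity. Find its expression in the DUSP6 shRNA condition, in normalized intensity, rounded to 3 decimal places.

DUSP6 shRNA expression = 5620 × 0.083 = 466.460

466.460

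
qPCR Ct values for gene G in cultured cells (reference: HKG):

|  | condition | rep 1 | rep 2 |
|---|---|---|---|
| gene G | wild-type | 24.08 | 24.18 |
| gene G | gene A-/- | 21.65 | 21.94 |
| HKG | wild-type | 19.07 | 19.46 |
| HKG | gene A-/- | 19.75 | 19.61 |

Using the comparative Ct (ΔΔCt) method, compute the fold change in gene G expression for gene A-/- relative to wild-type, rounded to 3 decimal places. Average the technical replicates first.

Mean Ct: gene G wild-type 24.130; gene G gene A-/- 21.795; HKG wild-type 19.265; HKG gene A-/- 19.680
ΔCt(wild-type) = 24.130 − 19.265 = 4.865
ΔCt(gene A-/-) = 21.795 − 19.680 = 2.115
ΔΔCt = 2.115 − 4.865 = -2.750
Fold change = 2^(−(-2.750)) = 2^2.750 = 6.7272

6.727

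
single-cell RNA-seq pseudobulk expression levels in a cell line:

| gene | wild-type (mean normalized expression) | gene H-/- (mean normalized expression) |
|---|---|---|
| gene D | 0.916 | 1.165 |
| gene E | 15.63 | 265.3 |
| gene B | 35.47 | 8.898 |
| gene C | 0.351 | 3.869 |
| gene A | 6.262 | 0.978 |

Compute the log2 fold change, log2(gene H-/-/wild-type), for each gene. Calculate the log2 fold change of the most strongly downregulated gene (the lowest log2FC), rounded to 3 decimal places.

log2(1.165/0.916) = 0.347  (gene D)
log2(265.3/15.63) = 4.085  (gene E)
log2(8.898/35.47) = -1.995  (gene B)
log2(3.869/0.351) = 3.462  (gene C)
log2(0.978/6.262) = -2.679  (gene A)
gene A is most strongly downregulated.

-2.679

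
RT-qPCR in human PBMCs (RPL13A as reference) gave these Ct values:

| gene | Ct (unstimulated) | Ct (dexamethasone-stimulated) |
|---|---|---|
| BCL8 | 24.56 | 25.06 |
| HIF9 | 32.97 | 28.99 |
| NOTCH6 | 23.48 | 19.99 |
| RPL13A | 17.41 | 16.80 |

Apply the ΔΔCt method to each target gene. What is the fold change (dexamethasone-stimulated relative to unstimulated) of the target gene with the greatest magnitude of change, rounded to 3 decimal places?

10.339

BCL8: ΔΔCt = (25.06−16.80) − (24.56−17.41) = 8.26 − 7.15 = 1.11; fold change = 2^-1.11 = 0.463
HIF9: ΔΔCt = (28.99−16.80) − (32.97−17.41) = 12.19 − 15.56 = -3.37; fold change = 2^3.37 = 10.339
NOTCH6: ΔΔCt = (19.99−16.80) − (23.48−17.41) = 3.19 − 6.07 = -2.88; fold change = 2^2.88 = 7.362
HIF9 has the largest |ΔΔCt| = 3.37.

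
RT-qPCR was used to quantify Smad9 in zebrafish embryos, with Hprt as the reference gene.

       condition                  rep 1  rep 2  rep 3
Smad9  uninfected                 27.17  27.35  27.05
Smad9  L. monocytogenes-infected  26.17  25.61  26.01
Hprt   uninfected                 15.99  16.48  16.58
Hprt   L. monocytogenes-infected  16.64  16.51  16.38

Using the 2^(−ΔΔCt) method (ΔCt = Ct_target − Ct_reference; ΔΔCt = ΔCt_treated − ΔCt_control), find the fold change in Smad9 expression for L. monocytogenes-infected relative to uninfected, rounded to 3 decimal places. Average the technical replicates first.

2.676

Mean Ct: Smad9 uninfected 27.190; Smad9 L. monocytogenes-infected 25.930; Hprt uninfected 16.350; Hprt L. monocytogenes-infected 16.510
ΔCt(uninfected) = 27.190 − 16.350 = 10.840
ΔCt(L. monocytogenes-infected) = 25.930 − 16.510 = 9.420
ΔΔCt = 9.420 − 10.840 = -1.420
Fold change = 2^(−(-1.420)) = 2^1.420 = 2.6759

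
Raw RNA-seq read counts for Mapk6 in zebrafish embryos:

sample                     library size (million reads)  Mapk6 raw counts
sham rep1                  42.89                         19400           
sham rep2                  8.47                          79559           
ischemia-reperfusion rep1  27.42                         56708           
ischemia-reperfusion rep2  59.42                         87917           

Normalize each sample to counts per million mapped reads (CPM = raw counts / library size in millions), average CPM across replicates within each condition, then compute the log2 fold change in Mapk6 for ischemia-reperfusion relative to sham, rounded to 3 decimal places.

-1.473

CPM(sham rep1) = 19400 / 42.89 = 452.3199
CPM(sham rep2) = 79559 / 8.47 = 9393.0342
CPM(ischemia-reperfusion rep1) = 56708 / 27.42 = 2068.1255
CPM(ischemia-reperfusion rep2) = 87917 / 59.42 = 1479.5860
mean CPM(sham) = 4922.6771; mean CPM(ischemia-reperfusion) = 1773.8557
Fold change = 1773.8557 / 4922.6771 = 0.36034
log2(0.36034) = -1.4726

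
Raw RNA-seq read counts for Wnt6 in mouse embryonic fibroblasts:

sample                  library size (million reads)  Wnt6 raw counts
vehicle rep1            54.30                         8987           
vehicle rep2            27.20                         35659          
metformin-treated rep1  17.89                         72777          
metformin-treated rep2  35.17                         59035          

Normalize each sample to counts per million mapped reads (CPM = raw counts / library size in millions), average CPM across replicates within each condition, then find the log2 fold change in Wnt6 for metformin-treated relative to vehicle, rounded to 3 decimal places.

CPM(vehicle rep1) = 8987 / 54.30 = 165.5064
CPM(vehicle rep2) = 35659 / 27.20 = 1310.9926
CPM(metformin-treated rep1) = 72777 / 17.89 = 4068.0268
CPM(metformin-treated rep2) = 59035 / 35.17 = 1678.5613
mean CPM(vehicle) = 738.2495; mean CPM(metformin-treated) = 2873.2941
Fold change = 2873.2941 / 738.2495 = 3.89204
log2(3.89204) = 1.9605

1.961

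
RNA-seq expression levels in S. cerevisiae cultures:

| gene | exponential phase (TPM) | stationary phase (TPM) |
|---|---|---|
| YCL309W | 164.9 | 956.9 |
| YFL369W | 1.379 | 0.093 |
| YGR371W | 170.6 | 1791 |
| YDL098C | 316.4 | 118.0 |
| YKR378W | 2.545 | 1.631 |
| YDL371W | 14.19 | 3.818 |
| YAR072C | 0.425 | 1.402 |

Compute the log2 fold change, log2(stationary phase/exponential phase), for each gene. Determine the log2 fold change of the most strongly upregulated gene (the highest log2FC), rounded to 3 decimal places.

log2(956.9/164.9) = 2.537  (YCL309W)
log2(0.093/1.379) = -3.890  (YFL369W)
log2(1791/170.6) = 3.392  (YGR371W)
log2(118.0/316.4) = -1.423  (YDL098C)
log2(1.631/2.545) = -0.642  (YKR378W)
log2(3.818/14.19) = -1.894  (YDL371W)
log2(1.402/0.425) = 1.722  (YAR072C)
YGR371W is most strongly upregulated.

3.392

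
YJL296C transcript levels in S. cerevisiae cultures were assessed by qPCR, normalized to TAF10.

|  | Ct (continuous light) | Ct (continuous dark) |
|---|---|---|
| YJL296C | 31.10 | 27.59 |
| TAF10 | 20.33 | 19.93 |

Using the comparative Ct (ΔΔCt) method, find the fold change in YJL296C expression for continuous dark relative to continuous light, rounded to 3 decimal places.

8.634

ΔCt(continuous light) = 31.100 − 20.330 = 10.770
ΔCt(continuous dark) = 27.590 − 19.930 = 7.660
ΔΔCt = 7.660 − 10.770 = -3.110
Fold change = 2^(−(-3.110)) = 2^3.110 = 8.6338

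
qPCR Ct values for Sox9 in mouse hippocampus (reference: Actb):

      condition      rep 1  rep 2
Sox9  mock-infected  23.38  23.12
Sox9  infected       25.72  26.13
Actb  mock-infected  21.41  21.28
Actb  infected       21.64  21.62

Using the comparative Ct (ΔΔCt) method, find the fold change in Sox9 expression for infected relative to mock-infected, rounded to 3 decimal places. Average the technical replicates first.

Mean Ct: Sox9 mock-infected 23.250; Sox9 infected 25.925; Actb mock-infected 21.345; Actb infected 21.630
ΔCt(mock-infected) = 23.250 − 21.345 = 1.905
ΔCt(infected) = 25.925 − 21.630 = 4.295
ΔΔCt = 4.295 − 1.905 = 2.390
Fold change = 2^(−2.390) = 0.1908

0.191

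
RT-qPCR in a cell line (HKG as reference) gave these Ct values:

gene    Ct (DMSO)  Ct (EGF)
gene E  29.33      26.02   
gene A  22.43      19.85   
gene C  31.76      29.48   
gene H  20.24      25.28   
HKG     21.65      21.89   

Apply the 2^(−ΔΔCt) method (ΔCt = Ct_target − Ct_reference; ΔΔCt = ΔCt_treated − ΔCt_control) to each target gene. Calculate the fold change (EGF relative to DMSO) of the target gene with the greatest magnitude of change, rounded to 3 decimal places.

gene E: ΔΔCt = (26.02−21.89) − (29.33−21.65) = 4.13 − 7.68 = -3.55; fold change = 2^3.55 = 11.713
gene A: ΔΔCt = (19.85−21.89) − (22.43−21.65) = -2.04 − 0.78 = -2.82; fold change = 2^2.82 = 7.062
gene C: ΔΔCt = (29.48−21.89) − (31.76−21.65) = 7.59 − 10.11 = -2.52; fold change = 2^2.52 = 5.736
gene H: ΔΔCt = (25.28−21.89) − (20.24−21.65) = 3.39 − (-1.41) = 4.80; fold change = 2^-4.80 = 0.036
gene H has the largest |ΔΔCt| = 4.80.

0.036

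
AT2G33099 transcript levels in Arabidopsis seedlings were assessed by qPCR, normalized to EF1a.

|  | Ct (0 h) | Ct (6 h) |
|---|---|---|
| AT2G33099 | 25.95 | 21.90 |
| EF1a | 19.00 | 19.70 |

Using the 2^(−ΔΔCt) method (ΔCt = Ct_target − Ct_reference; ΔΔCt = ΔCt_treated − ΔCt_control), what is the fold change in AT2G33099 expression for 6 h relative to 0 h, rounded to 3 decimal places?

ΔCt(0 h) = 25.950 − 19.000 = 6.950
ΔCt(6 h) = 21.900 − 19.700 = 2.200
ΔΔCt = 2.200 − 6.950 = -4.750
Fold change = 2^(−(-4.750)) = 2^4.750 = 26.9087

26.909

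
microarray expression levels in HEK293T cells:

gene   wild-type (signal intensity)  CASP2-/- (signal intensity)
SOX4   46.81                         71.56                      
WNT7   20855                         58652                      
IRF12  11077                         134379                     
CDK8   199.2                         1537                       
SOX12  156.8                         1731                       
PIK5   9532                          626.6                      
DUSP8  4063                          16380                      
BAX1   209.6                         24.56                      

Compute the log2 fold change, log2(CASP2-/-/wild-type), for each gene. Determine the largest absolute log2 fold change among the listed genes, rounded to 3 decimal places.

3.927

log2(71.56/46.81) = 0.612  (SOX4)
log2(58652/20855) = 1.492  (WNT7)
log2(134379/11077) = 3.601  (IRF12)
log2(1537/199.2) = 2.948  (CDK8)
log2(1731/156.8) = 3.465  (SOX12)
log2(626.6/9532) = -3.927  (PIK5)
log2(16380/4063) = 2.011  (DUSP8)
log2(24.56/209.6) = -3.093  (BAX1)
The largest magnitude belongs to PIK5.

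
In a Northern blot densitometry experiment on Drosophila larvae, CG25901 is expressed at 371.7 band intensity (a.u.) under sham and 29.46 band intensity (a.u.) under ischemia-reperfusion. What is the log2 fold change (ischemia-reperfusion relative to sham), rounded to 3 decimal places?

-3.657

Fold change = 29.46 / 371.7 = 0.0793
log2(0.0793) = -3.6573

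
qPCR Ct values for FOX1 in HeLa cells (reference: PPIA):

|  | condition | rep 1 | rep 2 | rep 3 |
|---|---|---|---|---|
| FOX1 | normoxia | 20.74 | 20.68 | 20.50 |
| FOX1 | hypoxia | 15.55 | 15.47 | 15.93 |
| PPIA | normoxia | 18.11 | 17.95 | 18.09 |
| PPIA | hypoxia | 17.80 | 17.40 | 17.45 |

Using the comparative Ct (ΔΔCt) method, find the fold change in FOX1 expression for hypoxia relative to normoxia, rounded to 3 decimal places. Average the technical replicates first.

Mean Ct: FOX1 normoxia 20.640; FOX1 hypoxia 15.650; PPIA normoxia 18.050; PPIA hypoxia 17.550
ΔCt(normoxia) = 20.640 − 18.050 = 2.590
ΔCt(hypoxia) = 15.650 − 17.550 = -1.900
ΔΔCt = -1.900 − 2.590 = -4.490
Fold change = 2^(−(-4.490)) = 2^4.490 = 22.4711

22.471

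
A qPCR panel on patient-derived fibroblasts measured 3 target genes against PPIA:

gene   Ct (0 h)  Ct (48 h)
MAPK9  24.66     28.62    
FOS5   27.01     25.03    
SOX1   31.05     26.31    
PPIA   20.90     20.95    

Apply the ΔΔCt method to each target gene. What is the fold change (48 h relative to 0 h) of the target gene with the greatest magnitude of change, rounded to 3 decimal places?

MAPK9: ΔΔCt = (28.62−20.95) − (24.66−20.90) = 7.67 − 3.76 = 3.91; fold change = 2^-3.91 = 0.067
FOS5: ΔΔCt = (25.03−20.95) − (27.01−20.90) = 4.08 − 6.11 = -2.03; fold change = 2^2.03 = 4.084
SOX1: ΔΔCt = (26.31−20.95) − (31.05−20.90) = 5.36 − 10.15 = -4.79; fold change = 2^4.79 = 27.665
SOX1 has the largest |ΔΔCt| = 4.79.

27.665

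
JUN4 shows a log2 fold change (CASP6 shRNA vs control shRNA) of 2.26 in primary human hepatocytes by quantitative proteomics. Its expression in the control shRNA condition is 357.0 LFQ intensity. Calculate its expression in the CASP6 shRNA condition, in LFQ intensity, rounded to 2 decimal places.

Fold change = 2^(2.26) = 4.7899
CASP6 shRNA expression = 357.0 × 4.7899 = 1710.00

1710.00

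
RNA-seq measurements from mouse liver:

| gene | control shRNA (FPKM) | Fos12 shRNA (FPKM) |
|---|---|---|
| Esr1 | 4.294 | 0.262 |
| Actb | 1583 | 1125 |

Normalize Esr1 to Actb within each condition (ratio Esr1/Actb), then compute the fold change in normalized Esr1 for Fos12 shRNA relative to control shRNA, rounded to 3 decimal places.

Esr1/Actb (control shRNA) = 4.294 / 1583 = 0.0027126
Esr1/Actb (Fos12 shRNA) = 0.262 / 1125 = 0.00023289
Fold change = 0.00023289 / 0.0027126 = 0.0859

0.086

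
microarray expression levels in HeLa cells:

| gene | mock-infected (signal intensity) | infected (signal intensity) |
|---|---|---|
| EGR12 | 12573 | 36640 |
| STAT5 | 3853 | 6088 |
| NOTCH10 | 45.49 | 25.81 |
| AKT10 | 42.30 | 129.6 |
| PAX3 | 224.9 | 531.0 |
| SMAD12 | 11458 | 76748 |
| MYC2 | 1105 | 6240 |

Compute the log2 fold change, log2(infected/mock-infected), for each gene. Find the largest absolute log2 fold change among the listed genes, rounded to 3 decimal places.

log2(36640/12573) = 1.543  (EGR12)
log2(6088/3853) = 0.660  (STAT5)
log2(25.81/45.49) = -0.818  (NOTCH10)
log2(129.6/42.30) = 1.615  (AKT10)
log2(531.0/224.9) = 1.239  (PAX3)
log2(76748/11458) = 2.744  (SMAD12)
log2(6240/1105) = 2.497  (MYC2)
The largest magnitude belongs to SMAD12.

2.744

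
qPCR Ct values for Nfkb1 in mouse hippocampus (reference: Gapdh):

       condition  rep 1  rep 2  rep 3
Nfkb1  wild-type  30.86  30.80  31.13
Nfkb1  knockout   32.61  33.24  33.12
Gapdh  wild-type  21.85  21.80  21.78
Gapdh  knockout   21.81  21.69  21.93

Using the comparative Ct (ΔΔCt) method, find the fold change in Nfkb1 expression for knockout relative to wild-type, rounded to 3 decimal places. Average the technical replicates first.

Mean Ct: Nfkb1 wild-type 30.930; Nfkb1 knockout 32.990; Gapdh wild-type 21.810; Gapdh knockout 21.810
ΔCt(wild-type) = 30.930 − 21.810 = 9.120
ΔCt(knockout) = 32.990 − 21.810 = 11.180
ΔΔCt = 11.180 − 9.120 = 2.060
Fold change = 2^(−2.060) = 0.2398

0.240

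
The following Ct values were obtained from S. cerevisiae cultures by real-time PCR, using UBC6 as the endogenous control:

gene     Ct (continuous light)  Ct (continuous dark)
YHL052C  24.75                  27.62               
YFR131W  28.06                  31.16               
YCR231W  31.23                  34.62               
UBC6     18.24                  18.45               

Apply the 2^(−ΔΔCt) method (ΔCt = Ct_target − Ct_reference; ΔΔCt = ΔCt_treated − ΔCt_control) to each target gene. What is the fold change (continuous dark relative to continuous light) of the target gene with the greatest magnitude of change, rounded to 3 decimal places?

0.110

YHL052C: ΔΔCt = (27.62−18.45) − (24.75−18.24) = 9.17 − 6.51 = 2.66; fold change = 2^-2.66 = 0.158
YFR131W: ΔΔCt = (31.16−18.45) − (28.06−18.24) = 12.71 − 9.82 = 2.89; fold change = 2^-2.89 = 0.135
YCR231W: ΔΔCt = (34.62−18.45) − (31.23−18.24) = 16.17 − 12.99 = 3.18; fold change = 2^-3.18 = 0.110
YCR231W has the largest |ΔΔCt| = 3.18.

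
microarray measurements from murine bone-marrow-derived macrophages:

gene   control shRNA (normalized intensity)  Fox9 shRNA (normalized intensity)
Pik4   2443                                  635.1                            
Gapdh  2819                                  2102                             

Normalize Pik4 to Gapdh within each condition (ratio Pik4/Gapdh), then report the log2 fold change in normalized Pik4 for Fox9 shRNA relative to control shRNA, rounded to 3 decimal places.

-1.520

Pik4/Gapdh (control shRNA) = 2443 / 2819 = 0.86662
Pik4/Gapdh (Fox9 shRNA) = 635.1 / 2102 = 0.30214
Fold change = 0.30214 / 0.86662 = 0.3486
log2(0.3486) = -1.5202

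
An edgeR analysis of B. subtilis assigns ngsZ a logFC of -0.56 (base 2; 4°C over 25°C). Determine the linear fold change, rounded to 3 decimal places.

Fold change = 2^(-0.56) = 0.6783

0.678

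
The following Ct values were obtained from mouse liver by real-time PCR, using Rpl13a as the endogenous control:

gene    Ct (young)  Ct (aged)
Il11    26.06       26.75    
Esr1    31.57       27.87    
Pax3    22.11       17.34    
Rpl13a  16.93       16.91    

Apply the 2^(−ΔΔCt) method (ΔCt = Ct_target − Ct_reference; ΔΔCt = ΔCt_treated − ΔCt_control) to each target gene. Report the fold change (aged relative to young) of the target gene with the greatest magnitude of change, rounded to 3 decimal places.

Il11: ΔΔCt = (26.75−16.91) − (26.06−16.93) = 9.84 − 9.13 = 0.71; fold change = 2^-0.71 = 0.611
Esr1: ΔΔCt = (27.87−16.91) − (31.57−16.93) = 10.96 − 14.64 = -3.68; fold change = 2^3.68 = 12.817
Pax3: ΔΔCt = (17.34−16.91) − (22.11−16.93) = 0.43 − 5.18 = -4.75; fold change = 2^4.75 = 26.909
Pax3 has the largest |ΔΔCt| = 4.75.

26.909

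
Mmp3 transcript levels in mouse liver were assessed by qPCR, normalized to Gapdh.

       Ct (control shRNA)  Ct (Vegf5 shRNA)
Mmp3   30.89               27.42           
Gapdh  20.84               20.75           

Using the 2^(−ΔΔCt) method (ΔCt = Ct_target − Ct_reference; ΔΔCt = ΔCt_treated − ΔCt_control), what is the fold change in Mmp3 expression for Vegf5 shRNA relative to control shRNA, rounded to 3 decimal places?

ΔCt(control shRNA) = 30.890 − 20.840 = 10.050
ΔCt(Vegf5 shRNA) = 27.420 − 20.750 = 6.670
ΔΔCt = 6.670 − 10.050 = -3.380
Fold change = 2^(−(-3.380)) = 2^3.380 = 10.4107

10.411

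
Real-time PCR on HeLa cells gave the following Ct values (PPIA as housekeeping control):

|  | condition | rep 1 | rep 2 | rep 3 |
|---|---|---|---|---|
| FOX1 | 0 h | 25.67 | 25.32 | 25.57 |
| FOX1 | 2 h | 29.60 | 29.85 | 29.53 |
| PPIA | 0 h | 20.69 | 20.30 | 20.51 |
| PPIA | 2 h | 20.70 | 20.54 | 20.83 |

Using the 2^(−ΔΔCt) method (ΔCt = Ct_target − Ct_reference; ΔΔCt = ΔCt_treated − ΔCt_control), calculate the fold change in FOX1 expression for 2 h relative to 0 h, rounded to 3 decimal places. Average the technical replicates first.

0.065

Mean Ct: FOX1 0 h 25.520; FOX1 2 h 29.660; PPIA 0 h 20.500; PPIA 2 h 20.690
ΔCt(0 h) = 25.520 − 20.500 = 5.020
ΔCt(2 h) = 29.660 − 20.690 = 8.970
ΔΔCt = 8.970 − 5.020 = 3.950
Fold change = 2^(−3.950) = 0.0647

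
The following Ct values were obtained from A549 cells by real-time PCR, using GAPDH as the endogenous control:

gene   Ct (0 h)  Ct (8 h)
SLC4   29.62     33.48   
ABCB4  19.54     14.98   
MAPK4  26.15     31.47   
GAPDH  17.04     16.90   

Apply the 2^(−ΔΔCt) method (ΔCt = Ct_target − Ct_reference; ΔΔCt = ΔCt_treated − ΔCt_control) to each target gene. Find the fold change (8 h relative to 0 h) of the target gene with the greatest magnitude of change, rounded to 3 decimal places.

0.023

SLC4: ΔΔCt = (33.48−16.90) − (29.62−17.04) = 16.58 − 12.58 = 4.00; fold change = 2^-4.00 = 0.062
ABCB4: ΔΔCt = (14.98−16.90) − (19.54−17.04) = -1.92 − 2.50 = -4.42; fold change = 2^4.42 = 21.407
MAPK4: ΔΔCt = (31.47−16.90) − (26.15−17.04) = 14.57 − 9.11 = 5.46; fold change = 2^-5.46 = 0.023
MAPK4 has the largest |ΔΔCt| = 5.46.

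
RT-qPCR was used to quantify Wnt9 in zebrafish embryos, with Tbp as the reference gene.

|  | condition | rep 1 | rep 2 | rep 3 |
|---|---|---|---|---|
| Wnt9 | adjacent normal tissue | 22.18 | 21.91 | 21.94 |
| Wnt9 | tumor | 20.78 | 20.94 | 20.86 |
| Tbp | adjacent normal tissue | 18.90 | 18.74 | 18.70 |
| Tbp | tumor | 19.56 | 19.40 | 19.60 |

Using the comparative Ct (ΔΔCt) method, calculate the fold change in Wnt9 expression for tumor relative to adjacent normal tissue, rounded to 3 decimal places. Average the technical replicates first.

3.706

Mean Ct: Wnt9 adjacent normal tissue 22.010; Wnt9 tumor 20.860; Tbp adjacent normal tissue 18.780; Tbp tumor 19.520
ΔCt(adjacent normal tissue) = 22.010 − 18.780 = 3.230
ΔCt(tumor) = 20.860 − 19.520 = 1.340
ΔΔCt = 1.340 − 3.230 = -1.890
Fold change = 2^(−(-1.890)) = 2^1.890 = 3.7064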